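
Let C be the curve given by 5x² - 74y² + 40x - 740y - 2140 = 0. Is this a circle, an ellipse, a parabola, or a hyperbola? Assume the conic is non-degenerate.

hyperbola

No xy term. Coefficients of x² and y² are A = 5, C = -74.
A and C have opposite signs ⇒ hyperbola.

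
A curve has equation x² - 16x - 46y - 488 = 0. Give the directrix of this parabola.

Only x is squared. Complete the square in x: (x - 8)² = 46(y + 12).
Vertex (8, -12); 4p = 46 so p = 23/2. Opens up.
Directrix is the horizontal line y = k − p = -12 − (23/2) = -47/2.

y = -47/2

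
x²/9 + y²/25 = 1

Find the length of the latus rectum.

Center (0, 0). The larger denominator 25 sits under the y-term, so the major axis is vertical; a² = 25, b² = 9.
Latus rectum length = 2b²/a = 2·9/5 = 18/5.

18/5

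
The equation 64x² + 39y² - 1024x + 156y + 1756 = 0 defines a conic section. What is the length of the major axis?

Group the x- and y-terms: 64(x² - 16x) + 39(y² + 4y) = -1756
Complete the square: 64(x - 8)² + 39(y + 2)² = -1756 + 4096 + 156 = 2496
Divide through by 2496 to get (x - 8)²/39 + (y + 2)²/64 = 1.
Ellipse, center (8, -2), major axis vertical; a² = 64, b² = 39.
a² = 64 so a = 8; the major axis has length 2a = 16.

16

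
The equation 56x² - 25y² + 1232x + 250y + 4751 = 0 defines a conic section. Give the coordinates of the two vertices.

Group the x- and y-terms: 56(x² + 22x) -25(y² - 10y) = -4751
Completing the square gives 56(x + 11)² -25(y - 5)² = -4751 + 6776 - 625 = 1400.
Divide through by 1400 to get (x + 11)²/25 - (y - 5)²/56 = 1.
Hyperbola, center (-11, 5), transverse axis horizontal; a² = 25, b² = 56.
a = 5. Vertices at (h ± a, k).

(-16, 5) and (-6, 5)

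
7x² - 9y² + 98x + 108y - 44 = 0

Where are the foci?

Collect terms: 7(x² + 14x) -9(y² - 12y) = 44
Complete the square in x and y: 7(x + 7)² -9(y - 6)² = 44 + 343 - 324 = 63
Dividing both sides by 63: (x + 7)²/9 - (y - 6)²/7 = 1
Hyperbola, center (-7, 6), transverse axis horizontal; a² = 9, b² = 7.
c² = a² + b² = 9 + 7 = 16, so c = 4.
Foci lie on the horizontal axis through the center: (h ± c, k).

(-11, 6) and (-3, 6)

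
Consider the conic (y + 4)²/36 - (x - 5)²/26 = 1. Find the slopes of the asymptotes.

Center (5, -4). The positive term is the y-term, so the transverse axis is vertical; a² = 36, b² = 26.
For a vertical hyperbola the asymptotes have slope ±a/b.
Here that is ±6/√26 = ±3√26/13.

3√26/13 and -3√26/13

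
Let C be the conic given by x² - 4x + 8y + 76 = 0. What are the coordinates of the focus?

Only x is squared. Complete the square in x: (x - 2)² = -8(y + 9).
Vertex (2, -9); 4p = -8 so p = -2. Opens down.
Focus is p units from the vertex along the axis: (h, k + p).

(2, -11)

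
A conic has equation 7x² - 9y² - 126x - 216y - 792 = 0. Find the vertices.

(6, -12) and (12, -12)

Collect terms: 7(x² - 18x) -9(y² + 24y) = 792
Completing the square gives 7(x - 9)² -9(y + 12)² = 792 + 567 - 1296 = 63.
Dividing both sides by 63: (x - 9)²/9 - (y + 12)²/7 = 1
Hyperbola, center (9, -12), transverse axis horizontal; a² = 9, b² = 7.
a = 3. Vertices at (h ± a, k).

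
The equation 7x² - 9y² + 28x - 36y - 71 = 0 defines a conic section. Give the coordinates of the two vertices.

(-5, -2) and (1, -2)

Group: 7(x² + 4x) -9(y² + 4y) = 71
Completing the square gives 7(x + 2)² -9(y + 2)² = 71 + 28 - 36 = 63.
Divide by 63: (x + 2)²/9 - (y + 2)²/7 = 1
Hyperbola, center (-2, -2), transverse axis horizontal; a² = 9, b² = 7.
a = 3. Vertices at (h ± a, k).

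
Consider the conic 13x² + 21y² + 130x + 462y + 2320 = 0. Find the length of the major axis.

2√42

Rearranging, 13(x² + 10x) + 21(y² + 22y) = -2320.
Completing the square gives 13(x + 5)² + 21(y + 11)² = -2320 + 325 + 2541 = 546.
Divide by 546: (x + 5)²/42 + (y + 11)²/26 = 1
Ellipse, center (-5, -11), major axis horizontal; a² = 42, b² = 26.
a² = 42 so a = √42; the major axis has length 2a = 2√42.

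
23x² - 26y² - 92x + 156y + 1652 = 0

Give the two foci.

(2, 3 - 7√3) and (2, 3 + 7√3)

23(x² - 4x) -26(y² - 6y) = -1652
Complete the square: 23(x - 2)² -26(y - 3)² = -1652 + 92 - 234 = -1794
Dividing both sides by -1794: (y - 3)²/69 - (x - 2)²/78 = 1
Hyperbola, center (2, 3), transverse axis vertical; a² = 69, b² = 78.
c² = a² + b² = 69 + 78 = 147, so c = 7√3.
Foci lie on the vertical axis through the center: (h, k ± c).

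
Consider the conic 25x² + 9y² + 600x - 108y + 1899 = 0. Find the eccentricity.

25(x² + 24x) + 9(y² - 12y) = -1899
Complete the square in x and y: 25(x + 12)² + 9(y - 6)² = -1899 + 3600 + 324 = 2025
Dividing both sides by 2025: (x + 12)²/81 + (y - 6)²/225 = 1
Ellipse, center (-12, 6), major axis vertical; a² = 225, b² = 81.
c² = a² - b² = 144, so c = 12.
e = c/a = 12/15 = 4/5.

e = 4/5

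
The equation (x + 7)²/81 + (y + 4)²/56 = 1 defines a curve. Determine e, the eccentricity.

Center (-7, -4). The larger denominator 81 sits under the x-term, so the major axis is horizontal; a² = 81, b² = 56.
c² = a² - b² = 25, so c = 5.
e = c/a = 5/9.

e = 5/9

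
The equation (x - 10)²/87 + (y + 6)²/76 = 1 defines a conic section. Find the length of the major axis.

Center (10, -6). The larger denominator 87 sits under the x-term, so the major axis is horizontal; a² = 87, b² = 76.
a² = 87 so a = √87; the major axis has length 2a = 2√87.

2√87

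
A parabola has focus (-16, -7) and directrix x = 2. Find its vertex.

The vertex is the midpoint between the focus and the directrix along the axis of symmetry.
Axis is horizontal (directrix is vertical). Vertex x-coordinate = (-16 + 2)/2 = -7; y-coordinate = -7.

(-7, -7)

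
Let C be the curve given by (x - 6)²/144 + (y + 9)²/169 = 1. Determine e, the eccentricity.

Center (6, -9). The larger denominator 169 sits under the y-term, so the major axis is vertical; a² = 169, b² = 144.
c² = a² - b² = 25, so c = 5.
e = c/a = 5/13.

e = 5/13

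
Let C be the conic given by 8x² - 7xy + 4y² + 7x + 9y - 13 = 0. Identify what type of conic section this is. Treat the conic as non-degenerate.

ellipse

A = 8, B = -7, C = 4.
Discriminant B² − 4AC = (-7)² − 4·8·4 = -79.
B² − 4AC < 0 ⇒ ellipse.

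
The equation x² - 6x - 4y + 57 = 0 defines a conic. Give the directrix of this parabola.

y = 11

Only x is squared. Complete the square in x: (x - 3)² = 4(y - 12).
Vertex (3, 12); 4p = 4 so p = 1. Opens up.
Directrix is the horizontal line y = k − p = 12 − (1) = 11.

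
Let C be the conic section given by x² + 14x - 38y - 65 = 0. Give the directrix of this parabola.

y = -25/2

Only x is squared. Complete the square in x: (x + 7)² = 38(y + 3).
Vertex (-7, -3); 4p = 38 so p = 19/2. Opens up.
Directrix is the horizontal line y = k − p = -3 − (19/2) = -25/2.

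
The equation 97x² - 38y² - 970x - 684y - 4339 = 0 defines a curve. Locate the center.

97(x² - 10x) -38(y² + 18y) = 4339
Complete the square: 97(x - 5)² -38(y + 9)² = 4339 + 2425 - 3078 = 3686
Divide through by 3686 to get (x - 5)²/38 - (y + 9)²/97 = 1.
Hyperbola with center (5, -9).

(5, -9)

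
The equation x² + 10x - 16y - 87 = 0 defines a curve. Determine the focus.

Only x is squared. Complete the square in x: (x + 5)² = 16(y + 7).
Vertex (-5, -7); 4p = 16 so p = 4. Opens up.
Focus is p units from the vertex along the axis: (h, k + p).

(-5, -3)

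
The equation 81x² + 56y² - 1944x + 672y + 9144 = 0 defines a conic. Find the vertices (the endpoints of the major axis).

Group: 81(x² - 24x) + 56(y² + 12y) = -9144
Complete the square in x and y: 81(x - 12)² + 56(y + 6)² = -9144 + 11664 + 2016 = 4536
Dividing both sides by 4536: (x - 12)²/56 + (y + 6)²/81 = 1
Ellipse, center (12, -6), major axis vertical; a² = 81, b² = 56.
a = 9. Vertices at (h, k ± a).

(12, -15) and (12, 3)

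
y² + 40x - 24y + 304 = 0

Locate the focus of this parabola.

(-14, 12)

Only y is squared. Complete the square in y: (y - 12)² = -40(x + 4).
Vertex (-4, 12); 4p = -40 so p = -10. Opens left.
Focus is p units from the vertex along the axis: (h + p, k).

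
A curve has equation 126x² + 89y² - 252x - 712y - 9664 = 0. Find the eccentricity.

Group the x- and y-terms: 126(x² - 2x) + 89(y² - 8y) = 9664
Completing the square gives 126(x - 1)² + 89(y - 4)² = 9664 + 126 + 1424 = 11214.
Divide by 11214: (x - 1)²/89 + (y - 4)²/126 = 1
Ellipse, center (1, 4), major axis vertical; a² = 126, b² = 89.
c² = a² - b² = 37, so c = √37.
e = c/a = √37/3√14 = √518/42.

e = √518/42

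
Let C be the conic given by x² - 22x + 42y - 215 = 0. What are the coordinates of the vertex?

(11, 8)

Only x is squared. Complete the square in x: (x - 11)² = -42(y - 8).
Vertex (11, 8); 4p = -42 so p = -21/2. Opens down.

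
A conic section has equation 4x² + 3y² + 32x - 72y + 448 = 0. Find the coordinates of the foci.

4(x² + 8x) + 3(y² - 24y) = -448
Completing the square gives 4(x + 4)² + 3(y - 12)² = -448 + 64 + 432 = 48.
Dividing both sides by 48: (x + 4)²/12 + (y - 12)²/16 = 1
Ellipse, center (-4, 12), major axis vertical; a² = 16, b² = 12.
c² = a² - b² = 16 - 12 = 4, so c = 2.
Foci lie on the vertical axis through the center: (h, k ± c).

(-4, 10) and (-4, 14)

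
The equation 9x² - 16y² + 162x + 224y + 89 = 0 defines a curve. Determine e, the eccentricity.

9(x² + 18x) -16(y² - 14y) = -89
9(x + 9)² -16(y - 7)² = -89 + 729 - 784 = -144
Divide by -144: (y - 7)²/9 - (x + 9)²/16 = 1
Hyperbola, center (-9, 7), transverse axis vertical; a² = 9, b² = 16.
c² = a² + b² = 25, so c = 5.
e = c/a = 5/3.

e = 5/3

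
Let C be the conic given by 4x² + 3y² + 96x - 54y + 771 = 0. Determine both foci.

4(x² + 24x) + 3(y² - 18y) = -771
Complete the square in x and y: 4(x + 12)² + 3(y - 9)² = -771 + 576 + 243 = 48
Dividing both sides by 48: (x + 12)²/12 + (y - 9)²/16 = 1
Ellipse, center (-12, 9), major axis vertical; a² = 16, b² = 12.
c² = a² - b² = 16 - 12 = 4, so c = 2.
Foci lie on the vertical axis through the center: (h, k ± c).

(-12, 7) and (-12, 11)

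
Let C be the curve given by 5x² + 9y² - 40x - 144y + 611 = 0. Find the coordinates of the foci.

Rearranging, 5(x² - 8x) + 9(y² - 16y) = -611.
Complete the square: 5(x - 4)² + 9(y - 8)² = -611 + 80 + 576 = 45
Divide by 45: (x - 4)²/9 + (y - 8)²/5 = 1
Ellipse, center (4, 8), major axis horizontal; a² = 9, b² = 5.
c² = a² - b² = 9 - 5 = 4, so c = 2.
Foci lie on the horizontal axis through the center: (h ± c, k).

(2, 8) and (6, 8)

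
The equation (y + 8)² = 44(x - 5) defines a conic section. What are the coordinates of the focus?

Vertex (5, -8); 4p = 44 so p = 11. Opens right.
Focus is p units from the vertex along the axis: (h + p, k).

(16, -8)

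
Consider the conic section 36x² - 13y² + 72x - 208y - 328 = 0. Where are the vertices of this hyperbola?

(-1, -14) and (-1, -2)

Collect terms: 36(x² + 2x) -13(y² + 16y) = 328
Complete the square: 36(x + 1)² -13(y + 8)² = 328 + 36 - 832 = -468
Divide through by -468 to get (y + 8)²/36 - (x + 1)²/13 = 1.
Hyperbola, center (-1, -8), transverse axis vertical; a² = 36, b² = 13.
a = 6. Vertices at (h, k ± a).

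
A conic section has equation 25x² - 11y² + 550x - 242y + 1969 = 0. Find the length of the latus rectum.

22/5

Group: 25(x² + 22x) -11(y² + 22y) = -1969
Complete the square in x and y: 25(x + 11)² -11(y + 11)² = -1969 + 3025 - 1331 = -275
Divide by -275: (y + 11)²/25 - (x + 11)²/11 = 1
Hyperbola, center (-11, -11), transverse axis vertical; a² = 25, b² = 11.
Latus rectum length = 2b²/a = 2·11/5 = 22/5.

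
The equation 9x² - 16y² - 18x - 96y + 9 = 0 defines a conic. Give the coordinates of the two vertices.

Group the x- and y-terms: 9(x² - 2x) -16(y² + 6y) = -9
Completing the square gives 9(x - 1)² -16(y + 3)² = -9 + 9 - 144 = -144.
Divide through by -144 to get (y + 3)²/9 - (x - 1)²/16 = 1.
Hyperbola, center (1, -3), transverse axis vertical; a² = 9, b² = 16.
a = 3. Vertices at (h, k ± a).

(1, -6) and (1, 0)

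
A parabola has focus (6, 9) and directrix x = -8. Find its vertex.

(-1, 9)

The vertex is the midpoint between the focus and the directrix along the axis of symmetry.
Axis is horizontal (directrix is vertical). Vertex x-coordinate = (6 + (-8))/2 = -1; y-coordinate = 9.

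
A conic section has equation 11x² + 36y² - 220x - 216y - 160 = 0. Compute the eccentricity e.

11(x² - 20x) + 36(y² - 6y) = 160
Complete the square in x and y: 11(x - 10)² + 36(y - 3)² = 160 + 1100 + 324 = 1584
Divide through by 1584 to get (x - 10)²/144 + (y - 3)²/44 = 1.
Ellipse, center (10, 3), major axis horizontal; a² = 144, b² = 44.
c² = a² - b² = 100, so c = 10.
e = c/a = 10/12 = 5/6.

e = 5/6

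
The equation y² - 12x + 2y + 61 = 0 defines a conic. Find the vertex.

(5, -1)

Only y is squared. Complete the square in y: (y + 1)² = 12(x - 5).
Vertex (5, -1); 4p = 12 so p = 3. Opens right.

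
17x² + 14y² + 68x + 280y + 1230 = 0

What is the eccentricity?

e = √51/17

Rearranging, 17(x² + 4x) + 14(y² + 20y) = -1230.
Completing the square gives 17(x + 2)² + 14(y + 10)² = -1230 + 68 + 1400 = 238.
Divide through by 238 to get (x + 2)²/14 + (y + 10)²/17 = 1.
Ellipse, center (-2, -10), major axis vertical; a² = 17, b² = 14.
c² = a² - b² = 3, so c = √3.
e = c/a = √3/√17 = √51/17.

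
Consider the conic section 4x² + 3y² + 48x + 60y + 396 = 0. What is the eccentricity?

e = 1/2

Rearranging, 4(x² + 12x) + 3(y² + 20y) = -396.
4(x + 6)² + 3(y + 10)² = -396 + 144 + 300 = 48
Divide through by 48 to get (x + 6)²/12 + (y + 10)²/16 = 1.
Ellipse, center (-6, -10), major axis vertical; a² = 16, b² = 12.
c² = a² - b² = 4, so c = 2.
e = c/a = 2/4 = 1/2.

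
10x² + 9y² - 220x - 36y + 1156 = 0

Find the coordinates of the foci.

(11, 1) and (11, 3)

Collect terms: 10(x² - 22x) + 9(y² - 4y) = -1156
Complete the square: 10(x - 11)² + 9(y - 2)² = -1156 + 1210 + 36 = 90
Dividing both sides by 90: (x - 11)²/9 + (y - 2)²/10 = 1
Ellipse, center (11, 2), major axis vertical; a² = 10, b² = 9.
c² = a² - b² = 10 - 9 = 1, so c = 1.
Foci lie on the vertical axis through the center: (h, k ± c).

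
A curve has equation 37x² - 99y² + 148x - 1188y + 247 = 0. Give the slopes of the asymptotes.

√407/33 and -√407/33

Group: 37(x² + 4x) -99(y² + 12y) = -247
Completing the square gives 37(x + 2)² -99(y + 6)² = -247 + 148 - 3564 = -3663.
Divide by -3663: (y + 6)²/37 - (x + 2)²/99 = 1
Hyperbola, center (-2, -6), transverse axis vertical; a² = 37, b² = 99.
For a vertical hyperbola the asymptotes have slope ±a/b.
Here that is ±√37/3√11 = ±√407/33.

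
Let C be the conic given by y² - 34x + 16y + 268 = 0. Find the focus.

Only y is squared. Complete the square in y: (y + 8)² = 34(x - 6).
Vertex (6, -8); 4p = 34 so p = 17/2. Opens right.
Focus is p units from the vertex along the axis: (h + p, k).

(29/2, -8)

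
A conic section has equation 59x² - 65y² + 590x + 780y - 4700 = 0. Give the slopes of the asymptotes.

√3835/65 and -√3835/65

Group the x- and y-terms: 59(x² + 10x) -65(y² - 12y) = 4700
59(x + 5)² -65(y - 6)² = 4700 + 1475 - 2340 = 3835
Divide through by 3835 to get (x + 5)²/65 - (y - 6)²/59 = 1.
Hyperbola, center (-5, 6), transverse axis horizontal; a² = 65, b² = 59.
For a horizontal hyperbola the asymptotes have slope ±b/a.
Here that is ±√59/√65 = ±√3835/65.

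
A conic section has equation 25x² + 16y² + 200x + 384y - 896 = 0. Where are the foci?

Group: 25(x² + 8x) + 16(y² + 24y) = 896
Completing the square gives 25(x + 4)² + 16(y + 12)² = 896 + 400 + 2304 = 3600.
Dividing both sides by 3600: (x + 4)²/144 + (y + 12)²/225 = 1
Ellipse, center (-4, -12), major axis vertical; a² = 225, b² = 144.
c² = a² - b² = 225 - 144 = 81, so c = 9.
Foci lie on the vertical axis through the center: (h, k ± c).

(-4, -21) and (-4, -3)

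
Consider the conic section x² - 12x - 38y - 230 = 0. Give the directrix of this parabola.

Only x is squared. Complete the square in x: (x - 6)² = 38(y + 7).
Vertex (6, -7); 4p = 38 so p = 19/2. Opens up.
Directrix is the horizontal line y = k − p = -7 − (19/2) = -33/2.

y = -33/2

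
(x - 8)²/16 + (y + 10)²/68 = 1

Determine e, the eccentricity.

Center (8, -10). The larger denominator 68 sits under the y-term, so the major axis is vertical; a² = 68, b² = 16.
c² = a² - b² = 52, so c = 2√13.
e = c/a = 2√13/2√17 = √221/17.

e = √221/17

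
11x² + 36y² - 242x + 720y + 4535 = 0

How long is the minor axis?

2√11

Group: 11(x² - 22x) + 36(y² + 20y) = -4535
Completing the square gives 11(x - 11)² + 36(y + 10)² = -4535 + 1331 + 3600 = 396.
Divide through by 396 to get (x - 11)²/36 + (y + 10)²/11 = 1.
Ellipse, center (11, -10), major axis horizontal; a² = 36, b² = 11.
b² = 11 so b = √11; the minor axis has length 2b = 2√11.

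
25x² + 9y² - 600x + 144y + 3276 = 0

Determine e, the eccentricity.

25(x² - 24x) + 9(y² + 16y) = -3276
25(x - 12)² + 9(y + 8)² = -3276 + 3600 + 576 = 900
Divide through by 900 to get (x - 12)²/36 + (y + 8)²/100 = 1.
Ellipse, center (12, -8), major axis vertical; a² = 100, b² = 36.
c² = a² - b² = 64, so c = 8.
e = c/a = 8/10 = 4/5.

e = 4/5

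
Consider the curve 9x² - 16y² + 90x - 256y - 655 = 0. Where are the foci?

Collect terms: 9(x² + 10x) -16(y² + 16y) = 655
Complete the square in x and y: 9(x + 5)² -16(y + 8)² = 655 + 225 - 1024 = -144
Divide by -144: (y + 8)²/9 - (x + 5)²/16 = 1
Hyperbola, center (-5, -8), transverse axis vertical; a² = 9, b² = 16.
c² = a² + b² = 9 + 16 = 25, so c = 5.
Foci lie on the vertical axis through the center: (h, k ± c).

(-5, -13) and (-5, -3)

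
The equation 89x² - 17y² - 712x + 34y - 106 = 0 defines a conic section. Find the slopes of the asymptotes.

Group: 89(x² - 8x) -17(y² - 2y) = 106
Completing the square gives 89(x - 4)² -17(y - 1)² = 106 + 1424 - 17 = 1513.
Divide through by 1513 to get (x - 4)²/17 - (y - 1)²/89 = 1.
Hyperbola, center (4, 1), transverse axis horizontal; a² = 17, b² = 89.
For a horizontal hyperbola the asymptotes have slope ±b/a.
Here that is ±√89/√17 = ±√1513/17.

√1513/17 and -√1513/17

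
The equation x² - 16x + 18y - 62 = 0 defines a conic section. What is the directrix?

Only x is squared. Complete the square in x: (x - 8)² = -18(y - 7).
Vertex (8, 7); 4p = -18 so p = -9/2. Opens down.
Directrix is the horizontal line y = k − p = 7 − (-9/2) = 23/2.

y = 23/2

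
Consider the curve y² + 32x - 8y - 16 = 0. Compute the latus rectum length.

Only y is squared. Complete the square in y: (y - 4)² = -32(x - 1).
Vertex (1, 4); 4p = -32 so p = -8. Opens left.
Latus rectum length = |4p| = 32.

32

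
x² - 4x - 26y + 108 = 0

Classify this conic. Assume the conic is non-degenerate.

parabola

No xy term. Coefficients of x² and y² are A = 1, C = 0.
Exactly one squared variable ⇒ parabola.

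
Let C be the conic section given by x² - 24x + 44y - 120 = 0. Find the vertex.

Only x is squared. Complete the square in x: (x - 12)² = -44(y - 6).
Vertex (12, 6); 4p = -44 so p = -11. Opens down.

(12, 6)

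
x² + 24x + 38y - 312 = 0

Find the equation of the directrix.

Only x is squared. Complete the square in x: (x + 12)² = -38(y - 12).
Vertex (-12, 12); 4p = -38 so p = -19/2. Opens down.
Directrix is the horizontal line y = k − p = 12 − (-19/2) = 43/2.

y = 43/2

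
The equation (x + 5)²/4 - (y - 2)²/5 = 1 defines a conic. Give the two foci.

(-8, 2) and (-2, 2)

Center (-5, 2). The positive term is the x-term, so the transverse axis is horizontal; a² = 4, b² = 5.
c² = a² + b² = 4 + 5 = 9, so c = 3.
Foci lie on the horizontal axis through the center: (h ± c, k).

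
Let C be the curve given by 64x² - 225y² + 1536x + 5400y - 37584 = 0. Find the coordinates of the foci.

Group: 64(x² + 24x) -225(y² - 24y) = 37584
64(x + 12)² -225(y - 12)² = 37584 + 9216 - 32400 = 14400
Dividing both sides by 14400: (x + 12)²/225 - (y - 12)²/64 = 1
Hyperbola, center (-12, 12), transverse axis horizontal; a² = 225, b² = 64.
c² = a² + b² = 225 + 64 = 289, so c = 17.
Foci lie on the horizontal axis through the center: (h ± c, k).

(-29, 12) and (5, 12)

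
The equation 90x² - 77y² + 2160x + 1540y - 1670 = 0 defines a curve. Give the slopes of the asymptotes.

3√770/77 and -3√770/77

Group the x- and y-terms: 90(x² + 24x) -77(y² - 20y) = 1670
Complete the square: 90(x + 12)² -77(y - 10)² = 1670 + 12960 - 7700 = 6930
Dividing both sides by 6930: (x + 12)²/77 - (y - 10)²/90 = 1
Hyperbola, center (-12, 10), transverse axis horizontal; a² = 77, b² = 90.
For a horizontal hyperbola the asymptotes have slope ±b/a.
Here that is ±3√10/√77 = ±3√770/77.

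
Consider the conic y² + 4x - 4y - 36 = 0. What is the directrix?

x = 11

Only y is squared. Complete the square in y: (y - 2)² = -4(x - 10).
Vertex (10, 2); 4p = -4 so p = -1. Opens left.
Directrix is the vertical line x = h − p = 10 − (-1) = 11.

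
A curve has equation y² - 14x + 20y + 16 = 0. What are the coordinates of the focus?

Only y is squared. Complete the square in y: (y + 10)² = 14(x + 6).
Vertex (-6, -10); 4p = 14 so p = 7/2. Opens right.
Focus is p units from the vertex along the axis: (h + p, k).

(-5/2, -10)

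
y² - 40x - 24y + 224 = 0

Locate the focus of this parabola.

(12, 12)

Only y is squared. Complete the square in y: (y - 12)² = 40(x - 2).
Vertex (2, 12); 4p = 40 so p = 10. Opens right.
Focus is p units from the vertex along the axis: (h + p, k).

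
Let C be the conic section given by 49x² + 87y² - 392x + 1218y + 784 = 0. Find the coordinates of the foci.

(4 - √38, -7) and (4 + √38, -7)

49(x² - 8x) + 87(y² + 14y) = -784
Complete the square: 49(x - 4)² + 87(y + 7)² = -784 + 784 + 4263 = 4263
Dividing both sides by 4263: (x - 4)²/87 + (y + 7)²/49 = 1
Ellipse, center (4, -7), major axis horizontal; a² = 87, b² = 49.
c² = a² - b² = 87 - 49 = 38, so c = √38.
Foci lie on the horizontal axis through the center: (h ± c, k).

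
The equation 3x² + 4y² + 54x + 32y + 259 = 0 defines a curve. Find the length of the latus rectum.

6

Rearranging, 3(x² + 18x) + 4(y² + 8y) = -259.
Complete the square in x and y: 3(x + 9)² + 4(y + 4)² = -259 + 243 + 64 = 48
Dividing both sides by 48: (x + 9)²/16 + (y + 4)²/12 = 1
Ellipse, center (-9, -4), major axis horizontal; a² = 16, b² = 12.
Latus rectum length = 2b²/a = 2·12/4 = 6.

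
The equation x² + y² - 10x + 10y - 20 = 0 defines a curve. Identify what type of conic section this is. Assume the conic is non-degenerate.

No xy term. Coefficients of x² and y² are A = 1, C = 1.
A = C (same sign) ⇒ circle.

circle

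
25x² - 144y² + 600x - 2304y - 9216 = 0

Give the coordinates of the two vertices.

Group the x- and y-terms: 25(x² + 24x) -144(y² + 16y) = 9216
Complete the square in x and y: 25(x + 12)² -144(y + 8)² = 9216 + 3600 - 9216 = 3600
Divide by 3600: (x + 12)²/144 - (y + 8)²/25 = 1
Hyperbola, center (-12, -8), transverse axis horizontal; a² = 144, b² = 25.
a = 12. Vertices at (h ± a, k).

(-24, -8) and (0, -8)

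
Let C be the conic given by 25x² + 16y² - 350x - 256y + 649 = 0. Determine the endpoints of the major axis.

(7, -2) and (7, 18)

Rearranging, 25(x² - 14x) + 16(y² - 16y) = -649.
Complete the square: 25(x - 7)² + 16(y - 8)² = -649 + 1225 + 1024 = 1600
Divide by 1600: (x - 7)²/64 + (y - 8)²/100 = 1
Ellipse, center (7, 8), major axis vertical; a² = 100, b² = 64.
a = 10. Vertices at (h, k ± a).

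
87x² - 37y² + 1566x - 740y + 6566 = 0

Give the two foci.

Group the x- and y-terms: 87(x² + 18x) -37(y² + 20y) = -6566
87(x + 9)² -37(y + 10)² = -6566 + 7047 - 3700 = -3219
Divide through by -3219 to get (y + 10)²/87 - (x + 9)²/37 = 1.
Hyperbola, center (-9, -10), transverse axis vertical; a² = 87, b² = 37.
c² = a² + b² = 87 + 37 = 124, so c = 2√31.
Foci lie on the vertical axis through the center: (h, k ± c).

(-9, -10 - 2√31) and (-9, -10 + 2√31)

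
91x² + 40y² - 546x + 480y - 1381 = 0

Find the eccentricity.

Rearranging, 91(x² - 6x) + 40(y² + 12y) = 1381.
Complete the square: 91(x - 3)² + 40(y + 6)² = 1381 + 819 + 1440 = 3640
Divide through by 3640 to get (x - 3)²/40 + (y + 6)²/91 = 1.
Ellipse, center (3, -6), major axis vertical; a² = 91, b² = 40.
c² = a² - b² = 51, so c = √51.
e = c/a = √51/√91 = √4641/91.

e = √4641/91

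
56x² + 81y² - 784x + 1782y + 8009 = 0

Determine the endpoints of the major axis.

Group the x- and y-terms: 56(x² - 14x) + 81(y² + 22y) = -8009
Complete the square: 56(x - 7)² + 81(y + 11)² = -8009 + 2744 + 9801 = 4536
Divide by 4536: (x - 7)²/81 + (y + 11)²/56 = 1
Ellipse, center (7, -11), major axis horizontal; a² = 81, b² = 56.
a = 9. Vertices at (h ± a, k).

(-2, -11) and (16, -11)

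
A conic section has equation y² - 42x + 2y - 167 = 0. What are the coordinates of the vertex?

Only y is squared. Complete the square in y: (y + 1)² = 42(x + 4).
Vertex (-4, -1); 4p = 42 so p = 21/2. Opens right.

(-4, -1)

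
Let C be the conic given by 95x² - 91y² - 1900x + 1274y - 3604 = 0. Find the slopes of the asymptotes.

√8645/91 and -√8645/91

Group: 95(x² - 20x) -91(y² - 14y) = 3604
95(x - 10)² -91(y - 7)² = 3604 + 9500 - 4459 = 8645
Dividing both sides by 8645: (x - 10)²/91 - (y - 7)²/95 = 1
Hyperbola, center (10, 7), transverse axis horizontal; a² = 91, b² = 95.
For a horizontal hyperbola the asymptotes have slope ±b/a.
Here that is ±√95/√91 = ±√8645/91.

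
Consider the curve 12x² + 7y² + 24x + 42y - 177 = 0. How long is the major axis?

12

Collect terms: 12(x² + 2x) + 7(y² + 6y) = 177
Complete the square: 12(x + 1)² + 7(y + 3)² = 177 + 12 + 63 = 252
Dividing both sides by 252: (x + 1)²/21 + (y + 3)²/36 = 1
Ellipse, center (-1, -3), major axis vertical; a² = 36, b² = 21.
a² = 36 so a = 6; the major axis has length 2a = 12.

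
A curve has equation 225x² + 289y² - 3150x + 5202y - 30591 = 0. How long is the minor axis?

Rearranging, 225(x² - 14x) + 289(y² + 18y) = 30591.
Completing the square gives 225(x - 7)² + 289(y + 9)² = 30591 + 11025 + 23409 = 65025.
Divide through by 65025 to get (x - 7)²/289 + (y + 9)²/225 = 1.
Ellipse, center (7, -9), major axis horizontal; a² = 289, b² = 225.
b² = 225 so b = 15; the minor axis has length 2b = 30.

30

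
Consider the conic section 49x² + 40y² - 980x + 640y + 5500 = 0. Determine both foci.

(10, -11) and (10, -5)

49(x² - 20x) + 40(y² + 16y) = -5500
Completing the square gives 49(x - 10)² + 40(y + 8)² = -5500 + 4900 + 2560 = 1960.
Dividing both sides by 1960: (x - 10)²/40 + (y + 8)²/49 = 1
Ellipse, center (10, -8), major axis vertical; a² = 49, b² = 40.
c² = a² - b² = 49 - 40 = 9, so c = 3.
Foci lie on the vertical axis through the center: (h, k ± c).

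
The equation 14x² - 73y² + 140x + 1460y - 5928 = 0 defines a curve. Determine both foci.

Group the x- and y-terms: 14(x² + 10x) -73(y² - 20y) = 5928
14(x + 5)² -73(y - 10)² = 5928 + 350 - 7300 = -1022
Dividing both sides by -1022: (y - 10)²/14 - (x + 5)²/73 = 1
Hyperbola, center (-5, 10), transverse axis vertical; a² = 14, b² = 73.
c² = a² + b² = 14 + 73 = 87, so c = √87.
Foci lie on the vertical axis through the center: (h, k ± c).

(-5, 10 - √87) and (-5, 10 + √87)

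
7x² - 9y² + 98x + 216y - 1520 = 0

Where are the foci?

(-19, 12) and (5, 12)

Group the x- and y-terms: 7(x² + 14x) -9(y² - 24y) = 1520
7(x + 7)² -9(y - 12)² = 1520 + 343 - 1296 = 567
Divide through by 567 to get (x + 7)²/81 - (y - 12)²/63 = 1.
Hyperbola, center (-7, 12), transverse axis horizontal; a² = 81, b² = 63.
c² = a² + b² = 81 + 63 = 144, so c = 12.
Foci lie on the horizontal axis through the center: (h ± c, k).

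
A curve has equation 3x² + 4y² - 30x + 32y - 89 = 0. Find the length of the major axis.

Rearranging, 3(x² - 10x) + 4(y² + 8y) = 89.
3(x - 5)² + 4(y + 4)² = 89 + 75 + 64 = 228
Dividing both sides by 228: (x - 5)²/76 + (y + 4)²/57 = 1
Ellipse, center (5, -4), major axis horizontal; a² = 76, b² = 57.
a² = 76 so a = 2√19; the major axis has length 2a = 4√19.

4√19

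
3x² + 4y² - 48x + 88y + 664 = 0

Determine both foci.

3(x² - 16x) + 4(y² + 22y) = -664
3(x - 8)² + 4(y + 11)² = -664 + 192 + 484 = 12
Divide through by 12 to get (x - 8)²/4 + (y + 11)²/3 = 1.
Ellipse, center (8, -11), major axis horizontal; a² = 4, b² = 3.
c² = a² - b² = 4 - 3 = 1, so c = 1.
Foci lie on the horizontal axis through the center: (h ± c, k).

(7, -11) and (9, -11)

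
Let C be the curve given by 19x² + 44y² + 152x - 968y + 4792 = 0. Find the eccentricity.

19(x² + 8x) + 44(y² - 22y) = -4792
19(x + 4)² + 44(y - 11)² = -4792 + 304 + 5324 = 836
Dividing both sides by 836: (x + 4)²/44 + (y - 11)²/19 = 1
Ellipse, center (-4, 11), major axis horizontal; a² = 44, b² = 19.
c² = a² - b² = 25, so c = 5.
e = c/a = 5/2√11 = 5√11/22.

e = 5√11/22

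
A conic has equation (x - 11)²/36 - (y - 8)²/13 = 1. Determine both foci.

Center (11, 8). The positive term is the x-term, so the transverse axis is horizontal; a² = 36, b² = 13.
c² = a² + b² = 36 + 13 = 49, so c = 7.
Foci lie on the horizontal axis through the center: (h ± c, k).

(4, 8) and (18, 8)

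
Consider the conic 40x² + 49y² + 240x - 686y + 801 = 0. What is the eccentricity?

Rearranging, 40(x² + 6x) + 49(y² - 14y) = -801.
Complete the square: 40(x + 3)² + 49(y - 7)² = -801 + 360 + 2401 = 1960
Divide by 1960: (x + 3)²/49 + (y - 7)²/40 = 1
Ellipse, center (-3, 7), major axis horizontal; a² = 49, b² = 40.
c² = a² - b² = 9, so c = 3.
e = c/a = 3/7.

e = 3/7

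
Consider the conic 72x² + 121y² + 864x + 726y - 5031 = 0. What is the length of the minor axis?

12√2

Group: 72(x² + 12x) + 121(y² + 6y) = 5031
Complete the square: 72(x + 6)² + 121(y + 3)² = 5031 + 2592 + 1089 = 8712
Divide by 8712: (x + 6)²/121 + (y + 3)²/72 = 1
Ellipse, center (-6, -3), major axis horizontal; a² = 121, b² = 72.
b² = 72 so b = 6√2; the minor axis has length 2b = 12√2.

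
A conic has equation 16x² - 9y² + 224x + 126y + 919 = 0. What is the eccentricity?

Collect terms: 16(x² + 14x) -9(y² - 14y) = -919
Completing the square gives 16(x + 7)² -9(y - 7)² = -919 + 784 - 441 = -576.
Dividing both sides by -576: (y - 7)²/64 - (x + 7)²/36 = 1
Hyperbola, center (-7, 7), transverse axis vertical; a² = 64, b² = 36.
c² = a² + b² = 100, so c = 10.
e = c/a = 10/8 = 5/4.

e = 5/4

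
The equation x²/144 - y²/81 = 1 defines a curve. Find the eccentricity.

e = 5/4

Center (0, 0). The positive term is the x-term, so the transverse axis is horizontal; a² = 144, b² = 81.
c² = a² + b² = 225, so c = 15.
e = c/a = 15/12 = 5/4.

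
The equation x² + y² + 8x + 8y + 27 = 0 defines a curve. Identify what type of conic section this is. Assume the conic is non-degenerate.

No xy term. Coefficients of x² and y² are A = 1, C = 1.
A = C (same sign) ⇒ circle.

circle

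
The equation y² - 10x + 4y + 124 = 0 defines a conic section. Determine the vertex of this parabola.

(12, -2)

Only y is squared. Complete the square in y: (y + 2)² = 10(x - 12).
Vertex (12, -2); 4p = 10 so p = 5/2. Opens right.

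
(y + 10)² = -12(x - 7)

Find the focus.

(4, -10)

Vertex (7, -10); 4p = -12 so p = -3. Opens left.
Focus is p units from the vertex along the axis: (h + p, k).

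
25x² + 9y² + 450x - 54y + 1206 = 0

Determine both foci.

(-9, -5) and (-9, 11)

Group the x- and y-terms: 25(x² + 18x) + 9(y² - 6y) = -1206
25(x + 9)² + 9(y - 3)² = -1206 + 2025 + 81 = 900
Dividing both sides by 900: (x + 9)²/36 + (y - 3)²/100 = 1
Ellipse, center (-9, 3), major axis vertical; a² = 100, b² = 36.
c² = a² - b² = 100 - 36 = 64, so c = 8.
Foci lie on the vertical axis through the center: (h, k ± c).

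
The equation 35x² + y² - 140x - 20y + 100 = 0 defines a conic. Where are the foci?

(2, 10 - 2√34) and (2, 10 + 2√34)

Group: 35(x² - 4x) + (y² - 20y) = -100
35(x - 2)² + (y - 10)² = -100 + 140 + 100 = 140
Divide through by 140 to get (x - 2)²/4 + (y - 10)²/140 = 1.
Ellipse, center (2, 10), major axis vertical; a² = 140, b² = 4.
c² = a² - b² = 140 - 4 = 136, so c = 2√34.
Foci lie on the vertical axis through the center: (h, k ± c).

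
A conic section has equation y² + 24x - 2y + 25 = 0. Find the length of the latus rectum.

24

Only y is squared. Complete the square in y: (y - 1)² = -24(x + 1).
Vertex (-1, 1); 4p = -24 so p = -6. Opens left.
Latus rectum length = |4p| = 24.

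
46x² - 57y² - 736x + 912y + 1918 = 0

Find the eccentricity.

e = √4738/46

Collect terms: 46(x² - 16x) -57(y² - 16y) = -1918
Completing the square gives 46(x - 8)² -57(y - 8)² = -1918 + 2944 - 3648 = -2622.
Divide through by -2622 to get (y - 8)²/46 - (x - 8)²/57 = 1.
Hyperbola, center (8, 8), transverse axis vertical; a² = 46, b² = 57.
c² = a² + b² = 103, so c = √103.
e = c/a = √103/√46 = √4738/46.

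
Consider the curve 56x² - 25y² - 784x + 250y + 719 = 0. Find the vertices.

(2, 5) and (12, 5)

Rearranging, 56(x² - 14x) -25(y² - 10y) = -719.
Complete the square in x and y: 56(x - 7)² -25(y - 5)² = -719 + 2744 - 625 = 1400
Divide by 1400: (x - 7)²/25 - (y - 5)²/56 = 1
Hyperbola, center (7, 5), transverse axis horizontal; a² = 25, b² = 56.
a = 5. Vertices at (h ± a, k).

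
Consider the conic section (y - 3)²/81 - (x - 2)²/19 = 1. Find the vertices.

(2, -6) and (2, 12)

Center (2, 3). The positive term is the y-term, so the transverse axis is vertical; a² = 81, b² = 19.
a = 9. Vertices at (h, k ± a).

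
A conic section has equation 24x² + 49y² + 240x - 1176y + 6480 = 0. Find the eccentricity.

Rearranging, 24(x² + 10x) + 49(y² - 24y) = -6480.
Complete the square in x and y: 24(x + 5)² + 49(y - 12)² = -6480 + 600 + 7056 = 1176
Divide through by 1176 to get (x + 5)²/49 + (y - 12)²/24 = 1.
Ellipse, center (-5, 12), major axis horizontal; a² = 49, b² = 24.
c² = a² - b² = 25, so c = 5.
e = c/a = 5/7.

e = 5/7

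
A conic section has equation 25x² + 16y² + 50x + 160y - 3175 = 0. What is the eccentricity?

Collect terms: 25(x² + 2x) + 16(y² + 10y) = 3175
25(x + 1)² + 16(y + 5)² = 3175 + 25 + 400 = 3600
Dividing both sides by 3600: (x + 1)²/144 + (y + 5)²/225 = 1
Ellipse, center (-1, -5), major axis vertical; a² = 225, b² = 144.
c² = a² - b² = 81, so c = 9.
e = c/a = 9/15 = 3/5.

e = 3/5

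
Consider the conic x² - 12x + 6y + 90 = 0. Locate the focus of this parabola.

(6, -21/2)

Only x is squared. Complete the square in x: (x - 6)² = -6(y + 9).
Vertex (6, -9); 4p = -6 so p = -3/2. Opens down.
Focus is p units from the vertex along the axis: (h, k + p).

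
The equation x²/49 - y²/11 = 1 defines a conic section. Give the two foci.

(0 - 2√15, 0) and (0 + 2√15, 0)

Center (0, 0). The positive term is the x-term, so the transverse axis is horizontal; a² = 49, b² = 11.
c² = a² + b² = 49 + 11 = 60, so c = 2√15.
Foci lie on the horizontal axis through the center: (h ± c, k).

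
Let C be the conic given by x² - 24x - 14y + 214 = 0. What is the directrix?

Only x is squared. Complete the square in x: (x - 12)² = 14(y - 5).
Vertex (12, 5); 4p = 14 so p = 7/2. Opens up.
Directrix is the horizontal line y = k − p = 5 − (7/2) = 3/2.

y = 3/2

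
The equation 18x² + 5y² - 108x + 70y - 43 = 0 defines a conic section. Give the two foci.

Collect terms: 18(x² - 6x) + 5(y² + 14y) = 43
Complete the square: 18(x - 3)² + 5(y + 7)² = 43 + 162 + 245 = 450
Divide by 450: (x - 3)²/25 + (y + 7)²/90 = 1
Ellipse, center (3, -7), major axis vertical; a² = 90, b² = 25.
c² = a² - b² = 90 - 25 = 65, so c = √65.
Foci lie on the vertical axis through the center: (h, k ± c).

(3, -7 - √65) and (3, -7 + √65)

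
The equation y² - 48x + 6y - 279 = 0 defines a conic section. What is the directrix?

Only y is squared. Complete the square in y: (y + 3)² = 48(x + 6).
Vertex (-6, -3); 4p = 48 so p = 12. Opens right.
Directrix is the vertical line x = h − p = -6 − (12) = -18.

x = -18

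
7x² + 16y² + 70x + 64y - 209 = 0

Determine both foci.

Collect terms: 7(x² + 10x) + 16(y² + 4y) = 209
Complete the square: 7(x + 5)² + 16(y + 2)² = 209 + 175 + 64 = 448
Divide through by 448 to get (x + 5)²/64 + (y + 2)²/28 = 1.
Ellipse, center (-5, -2), major axis horizontal; a² = 64, b² = 28.
c² = a² - b² = 64 - 28 = 36, so c = 6.
Foci lie on the horizontal axis through the center: (h ± c, k).

(-11, -2) and (1, -2)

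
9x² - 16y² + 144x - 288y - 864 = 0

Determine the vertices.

Collect terms: 9(x² + 16x) -16(y² + 18y) = 864
Completing the square gives 9(x + 8)² -16(y + 9)² = 864 + 576 - 1296 = 144.
Divide through by 144 to get (x + 8)²/16 - (y + 9)²/9 = 1.
Hyperbola, center (-8, -9), transverse axis horizontal; a² = 16, b² = 9.
a = 4. Vertices at (h ± a, k).

(-12, -9) and (-4, -9)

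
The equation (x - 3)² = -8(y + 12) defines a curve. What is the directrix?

y = -10

Vertex (3, -12); 4p = -8 so p = -2. Opens down.
Directrix is the horizontal line y = k − p = -12 − (-2) = -10.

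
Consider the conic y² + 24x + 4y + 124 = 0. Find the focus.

(-11, -2)

Only y is squared. Complete the square in y: (y + 2)² = -24(x + 5).
Vertex (-5, -2); 4p = -24 so p = -6. Opens left.
Focus is p units from the vertex along the axis: (h + p, k).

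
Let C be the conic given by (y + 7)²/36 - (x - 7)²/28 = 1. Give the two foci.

(7, -15) and (7, 1)

Center (7, -7). The positive term is the y-term, so the transverse axis is vertical; a² = 36, b² = 28.
c² = a² + b² = 36 + 28 = 64, so c = 8.
Foci lie on the vertical axis through the center: (h, k ± c).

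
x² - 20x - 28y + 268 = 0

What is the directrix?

y = -1

Only x is squared. Complete the square in x: (x - 10)² = 28(y - 6).
Vertex (10, 6); 4p = 28 so p = 7. Opens up.
Directrix is the horizontal line y = k − p = 6 − (7) = -1.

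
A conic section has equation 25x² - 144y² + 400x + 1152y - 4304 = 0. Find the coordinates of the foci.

(-21, 4) and (5, 4)

Group: 25(x² + 16x) -144(y² - 8y) = 4304
Complete the square: 25(x + 8)² -144(y - 4)² = 4304 + 1600 - 2304 = 3600
Divide by 3600: (x + 8)²/144 - (y - 4)²/25 = 1
Hyperbola, center (-8, 4), transverse axis horizontal; a² = 144, b² = 25.
c² = a² + b² = 144 + 25 = 169, so c = 13.
Foci lie on the horizontal axis through the center: (h ± c, k).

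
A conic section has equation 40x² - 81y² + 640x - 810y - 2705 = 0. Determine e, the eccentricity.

e = 11/9

Group the x- and y-terms: 40(x² + 16x) -81(y² + 10y) = 2705
Complete the square: 40(x + 8)² -81(y + 5)² = 2705 + 2560 - 2025 = 3240
Divide by 3240: (x + 8)²/81 - (y + 5)²/40 = 1
Hyperbola, center (-8, -5), transverse axis horizontal; a² = 81, b² = 40.
c² = a² + b² = 121, so c = 11.
e = c/a = 11/9.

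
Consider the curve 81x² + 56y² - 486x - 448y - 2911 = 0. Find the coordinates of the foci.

Rearranging, 81(x² - 6x) + 56(y² - 8y) = 2911.
Complete the square: 81(x - 3)² + 56(y - 4)² = 2911 + 729 + 896 = 4536
Dividing both sides by 4536: (x - 3)²/56 + (y - 4)²/81 = 1
Ellipse, center (3, 4), major axis vertical; a² = 81, b² = 56.
c² = a² - b² = 81 - 56 = 25, so c = 5.
Foci lie on the vertical axis through the center: (h, k ± c).

(3, -1) and (3, 9)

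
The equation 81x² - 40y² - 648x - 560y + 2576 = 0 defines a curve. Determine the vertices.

Rearranging, 81(x² - 8x) -40(y² + 14y) = -2576.
81(x - 4)² -40(y + 7)² = -2576 + 1296 - 1960 = -3240
Divide by -3240: (y + 7)²/81 - (x - 4)²/40 = 1
Hyperbola, center (4, -7), transverse axis vertical; a² = 81, b² = 40.
a = 9. Vertices at (h, k ± a).

(4, -16) and (4, 2)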